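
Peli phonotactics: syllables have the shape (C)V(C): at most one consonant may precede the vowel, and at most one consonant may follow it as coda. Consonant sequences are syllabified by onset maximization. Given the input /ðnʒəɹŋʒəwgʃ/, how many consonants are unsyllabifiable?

5

Under (C)V(C), the unsyllabifiable consonants are /ð/, /n/, /ŋ/, /g/, /ʃ/ (at most one coda consonant is licensed; onsets are limited to one consonant).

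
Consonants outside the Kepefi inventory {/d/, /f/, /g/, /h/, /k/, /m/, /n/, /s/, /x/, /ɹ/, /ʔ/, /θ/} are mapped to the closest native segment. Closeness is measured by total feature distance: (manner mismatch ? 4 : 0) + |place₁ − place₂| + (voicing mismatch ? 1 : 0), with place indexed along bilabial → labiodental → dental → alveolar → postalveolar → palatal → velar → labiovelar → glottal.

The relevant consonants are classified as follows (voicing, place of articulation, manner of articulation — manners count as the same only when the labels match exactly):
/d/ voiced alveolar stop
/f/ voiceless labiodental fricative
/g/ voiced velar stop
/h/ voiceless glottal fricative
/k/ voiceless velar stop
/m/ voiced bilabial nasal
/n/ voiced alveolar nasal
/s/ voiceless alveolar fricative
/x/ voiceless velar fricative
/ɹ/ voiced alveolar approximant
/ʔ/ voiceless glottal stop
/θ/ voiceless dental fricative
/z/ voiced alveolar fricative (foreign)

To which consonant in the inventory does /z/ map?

/s/ is closest: same manner (fricative), place distance 0 (alveolar→alveolar), voicing differs (+1); total 1. Next closest is /θ/ at distance 2.

s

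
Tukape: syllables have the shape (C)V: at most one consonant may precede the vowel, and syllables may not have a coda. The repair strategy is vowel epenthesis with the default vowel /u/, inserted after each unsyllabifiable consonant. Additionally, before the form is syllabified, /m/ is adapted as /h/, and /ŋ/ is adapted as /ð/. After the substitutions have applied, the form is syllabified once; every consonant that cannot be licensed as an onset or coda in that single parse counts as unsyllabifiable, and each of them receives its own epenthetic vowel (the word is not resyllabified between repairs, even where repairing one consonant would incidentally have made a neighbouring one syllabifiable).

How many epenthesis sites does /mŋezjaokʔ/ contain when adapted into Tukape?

4

After substitution the input is /hðezjaokʔ/.
The unsyllabifiable consonants are /h/, /z/, /k/, /ʔ/; each receives one epenthetic vowel.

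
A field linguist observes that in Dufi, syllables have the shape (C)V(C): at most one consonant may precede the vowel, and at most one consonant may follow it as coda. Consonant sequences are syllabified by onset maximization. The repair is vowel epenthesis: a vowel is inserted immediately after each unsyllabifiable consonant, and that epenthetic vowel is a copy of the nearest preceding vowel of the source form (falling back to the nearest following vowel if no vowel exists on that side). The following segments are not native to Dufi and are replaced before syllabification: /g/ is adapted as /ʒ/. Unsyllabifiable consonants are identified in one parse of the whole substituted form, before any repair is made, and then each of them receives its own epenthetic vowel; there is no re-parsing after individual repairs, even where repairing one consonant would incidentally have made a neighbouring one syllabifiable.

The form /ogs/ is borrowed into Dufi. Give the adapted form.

oʒso

Substitution: /g/ → /ʒ/, giving /oʒs/.
Syllabifying with onset maximization leaves /s/ stranded (at most one coda consonant is licensed; onsets are limited to one consonant).
Inserting the epenthetic vowel yields /s/ → /so/.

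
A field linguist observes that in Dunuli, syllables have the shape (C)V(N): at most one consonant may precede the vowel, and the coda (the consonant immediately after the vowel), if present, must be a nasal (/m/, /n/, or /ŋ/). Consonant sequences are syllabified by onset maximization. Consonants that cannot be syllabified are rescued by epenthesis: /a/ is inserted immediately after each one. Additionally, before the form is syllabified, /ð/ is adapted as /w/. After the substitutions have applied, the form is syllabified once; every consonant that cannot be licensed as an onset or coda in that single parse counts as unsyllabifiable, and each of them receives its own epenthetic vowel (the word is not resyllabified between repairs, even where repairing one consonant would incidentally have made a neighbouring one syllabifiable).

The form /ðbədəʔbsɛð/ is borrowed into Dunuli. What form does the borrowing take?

Substitution: /ð/ → /w/, giving /wbədəʔbsɛw/.
Under (C)V(N), the unsyllabifiable consonants are /w/, /ʔ/, /b/, /w/ (only a nasal (/m/, /n/, or /ŋ/) is licensed in coda position; onsets are limited to one consonant).
Epenthesis after each stranded consonant: /w/ → /wa/, /ʔ/ → /ʔa/, /b/ → /ba/, /w/ → /wa/.

wabədəʔabasɛwa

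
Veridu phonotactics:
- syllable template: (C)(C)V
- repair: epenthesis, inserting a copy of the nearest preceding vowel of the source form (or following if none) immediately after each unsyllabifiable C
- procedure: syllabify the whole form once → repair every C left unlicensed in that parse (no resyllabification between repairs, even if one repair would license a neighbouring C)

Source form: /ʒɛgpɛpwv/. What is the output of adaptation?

Under (C)(C)V, the unsyllabifiable consonants are /p/, /w/, /v/ (no codas are permitted; onsets may contain at most 2 consonants).
Each unlicensed consonant becomes the onset of a new syllable: /p/ → /pɛ/, /w/ → /wɛ/, /v/ → /vɛ/.

ʒɛgpɛpɛwɛvɛ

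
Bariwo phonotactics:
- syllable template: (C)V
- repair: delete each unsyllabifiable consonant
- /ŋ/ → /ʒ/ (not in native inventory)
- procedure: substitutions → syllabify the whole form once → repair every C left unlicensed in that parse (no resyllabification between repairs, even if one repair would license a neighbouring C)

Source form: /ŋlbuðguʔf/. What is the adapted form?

bugu

Substitution: /ŋ/ → /ʒ/, giving /ʒlbuðguʔf/.
Syllabifying with onset maximization leaves /ʒ/, /l/, /ð/, /ʔ/, /f/ stranded (no codas are permitted; onsets are limited to one consonant).
Each unlicensed consonant is deleted: /ʒ/, /l/, /ð/, /ʔ/, /f/.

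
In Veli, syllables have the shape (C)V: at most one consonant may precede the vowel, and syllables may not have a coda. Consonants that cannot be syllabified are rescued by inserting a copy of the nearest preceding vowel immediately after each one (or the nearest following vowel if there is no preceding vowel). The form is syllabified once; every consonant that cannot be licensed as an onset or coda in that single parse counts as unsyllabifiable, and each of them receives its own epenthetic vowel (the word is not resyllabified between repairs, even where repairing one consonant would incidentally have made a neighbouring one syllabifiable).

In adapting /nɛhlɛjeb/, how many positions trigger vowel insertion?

The unsyllabifiable consonants are /h/, /b/; each receives one epenthetic vowel.

2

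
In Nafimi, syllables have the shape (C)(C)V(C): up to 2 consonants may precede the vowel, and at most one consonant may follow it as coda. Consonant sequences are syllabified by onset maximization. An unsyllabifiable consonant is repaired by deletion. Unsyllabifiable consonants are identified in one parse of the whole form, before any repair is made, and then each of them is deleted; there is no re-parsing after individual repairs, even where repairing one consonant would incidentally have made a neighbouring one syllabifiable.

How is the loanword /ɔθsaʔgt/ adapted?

ɔθsaʔ

The consonants /g/, /t/ cannot be parsed into a legal (C)(C)V(C) syllable (at most one coda consonant is licensed; onsets may contain at most 2 consonants).
Deleting the stranded consonants removes /g/, /t/.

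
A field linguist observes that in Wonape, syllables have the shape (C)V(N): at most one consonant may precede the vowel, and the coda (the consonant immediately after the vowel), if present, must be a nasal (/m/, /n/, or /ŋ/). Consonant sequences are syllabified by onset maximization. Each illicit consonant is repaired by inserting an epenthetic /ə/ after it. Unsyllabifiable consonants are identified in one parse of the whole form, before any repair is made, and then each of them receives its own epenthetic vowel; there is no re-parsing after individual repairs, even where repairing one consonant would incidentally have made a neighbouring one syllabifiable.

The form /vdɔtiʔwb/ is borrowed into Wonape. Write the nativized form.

vədɔtiʔəwəbə

Syllabifying with onset maximization leaves /v/, /ʔ/, /w/, /b/ stranded (only a nasal (/m/, /n/, or /ŋ/) is licensed in coda position; onsets are limited to one consonant).
Each unlicensed consonant becomes the onset of a new syllable: /v/ → /və/, /ʔ/ → /ʔə/, /w/ → /wə/, /b/ → /bə/.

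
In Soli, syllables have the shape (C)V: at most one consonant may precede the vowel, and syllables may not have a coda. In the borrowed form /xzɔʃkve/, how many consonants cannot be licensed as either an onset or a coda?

3

Under (C)V, the unsyllabifiable consonants are /x/, /ʃ/, /k/ (no codas are permitted; onsets are limited to one consonant).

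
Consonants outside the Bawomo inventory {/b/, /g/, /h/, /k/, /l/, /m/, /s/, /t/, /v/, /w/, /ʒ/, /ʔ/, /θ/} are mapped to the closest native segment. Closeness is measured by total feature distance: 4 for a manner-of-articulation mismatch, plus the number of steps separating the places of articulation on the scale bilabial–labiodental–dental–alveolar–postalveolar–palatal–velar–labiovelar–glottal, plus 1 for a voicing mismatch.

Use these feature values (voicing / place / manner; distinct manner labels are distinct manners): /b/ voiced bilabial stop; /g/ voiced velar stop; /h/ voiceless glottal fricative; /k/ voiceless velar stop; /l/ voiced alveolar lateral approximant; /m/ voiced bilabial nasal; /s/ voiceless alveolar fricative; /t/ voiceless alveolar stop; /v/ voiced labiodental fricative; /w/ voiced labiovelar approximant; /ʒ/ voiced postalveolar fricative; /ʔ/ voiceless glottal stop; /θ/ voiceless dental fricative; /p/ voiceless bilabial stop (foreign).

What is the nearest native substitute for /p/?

/b/ is closest: same manner (stop), place distance 0 (bilabial→bilabial), voicing differs (+1); total 1. Next closest is /t/ at distance 3.

b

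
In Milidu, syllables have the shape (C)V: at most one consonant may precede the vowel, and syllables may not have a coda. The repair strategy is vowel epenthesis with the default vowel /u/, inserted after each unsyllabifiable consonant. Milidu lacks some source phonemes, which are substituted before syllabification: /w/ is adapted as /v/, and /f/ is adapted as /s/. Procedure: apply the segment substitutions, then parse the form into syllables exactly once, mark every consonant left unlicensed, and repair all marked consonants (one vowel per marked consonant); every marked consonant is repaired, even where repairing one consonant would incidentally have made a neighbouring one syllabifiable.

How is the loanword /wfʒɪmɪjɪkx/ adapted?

vusuʒɪmɪjɪkuxu

Substitution: /w/ → /v/, /f/ → /s/, giving /vsʒɪmɪjɪkx/.
The consonants /v/, /s/, /k/, /x/ cannot be parsed into a legal (C)V syllable (no codas are permitted; onsets are limited to one consonant).
Inserting the epenthetic vowel yields /v/ → /vu/, /s/ → /su/, /k/ → /ku/, /x/ → /xu/.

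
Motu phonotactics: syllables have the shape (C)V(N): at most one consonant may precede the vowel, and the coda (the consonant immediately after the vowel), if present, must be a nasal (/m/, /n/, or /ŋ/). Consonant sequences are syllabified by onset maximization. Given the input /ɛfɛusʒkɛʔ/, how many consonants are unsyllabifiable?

Syllabifying with onset maximization leaves /s/, /ʒ/, /ʔ/ stranded (only a nasal (/m/, /n/, or /ŋ/) is licensed in coda position; onsets are limited to one consonant).

3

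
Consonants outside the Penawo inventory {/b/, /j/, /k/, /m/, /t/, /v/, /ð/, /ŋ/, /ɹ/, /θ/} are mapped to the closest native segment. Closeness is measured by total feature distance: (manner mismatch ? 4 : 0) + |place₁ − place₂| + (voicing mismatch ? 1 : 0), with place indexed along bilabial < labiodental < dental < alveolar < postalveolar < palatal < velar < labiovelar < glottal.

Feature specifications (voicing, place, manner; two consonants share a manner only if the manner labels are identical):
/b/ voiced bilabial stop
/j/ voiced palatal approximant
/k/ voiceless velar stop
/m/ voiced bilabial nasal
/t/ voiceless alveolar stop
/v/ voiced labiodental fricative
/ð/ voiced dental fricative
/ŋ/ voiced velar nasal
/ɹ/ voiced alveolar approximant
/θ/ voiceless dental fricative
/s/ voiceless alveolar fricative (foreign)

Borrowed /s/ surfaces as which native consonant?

θ

/θ/ is closest: same manner (fricative), place distance 1 (alveolar→dental), same voicing; total 1. Next closest is /ð/ at distance 2.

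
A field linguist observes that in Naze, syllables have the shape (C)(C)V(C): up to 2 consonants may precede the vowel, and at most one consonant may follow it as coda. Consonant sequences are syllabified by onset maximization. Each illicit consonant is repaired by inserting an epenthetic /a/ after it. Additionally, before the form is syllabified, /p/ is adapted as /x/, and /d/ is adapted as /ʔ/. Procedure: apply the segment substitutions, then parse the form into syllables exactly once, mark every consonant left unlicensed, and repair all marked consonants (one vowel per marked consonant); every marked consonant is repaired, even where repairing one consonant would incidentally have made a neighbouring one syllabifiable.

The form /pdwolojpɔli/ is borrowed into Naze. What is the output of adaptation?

xaʔwolojxɔli

Substitution: /p/ → /x/, /d/ → /ʔ/, giving /xʔwolojxɔli/.
Under (C)(C)V(C), the unsyllabifiable consonants are /x/ (at most one coda consonant is licensed; onsets may contain at most 2 consonants).
Each unlicensed consonant becomes the onset of a new syllable: /x/ → /xa/.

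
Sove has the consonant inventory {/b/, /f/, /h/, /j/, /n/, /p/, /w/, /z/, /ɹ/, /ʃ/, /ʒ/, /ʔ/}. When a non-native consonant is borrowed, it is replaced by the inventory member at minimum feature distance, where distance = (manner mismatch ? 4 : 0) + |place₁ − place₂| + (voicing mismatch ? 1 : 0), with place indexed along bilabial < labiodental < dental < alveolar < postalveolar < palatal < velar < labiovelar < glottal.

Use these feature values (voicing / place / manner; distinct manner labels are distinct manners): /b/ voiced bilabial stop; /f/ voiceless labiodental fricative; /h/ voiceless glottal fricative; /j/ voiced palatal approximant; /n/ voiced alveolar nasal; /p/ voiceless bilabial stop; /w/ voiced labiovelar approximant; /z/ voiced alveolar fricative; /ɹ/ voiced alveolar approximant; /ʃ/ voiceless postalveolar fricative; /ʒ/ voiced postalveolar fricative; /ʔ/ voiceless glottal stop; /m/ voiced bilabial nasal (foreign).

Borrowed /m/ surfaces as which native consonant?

/n/ is closest: same manner (nasal), place distance 3 (bilabial→alveolar), same voicing; total 3. Next closest is /b/ at distance 4.

n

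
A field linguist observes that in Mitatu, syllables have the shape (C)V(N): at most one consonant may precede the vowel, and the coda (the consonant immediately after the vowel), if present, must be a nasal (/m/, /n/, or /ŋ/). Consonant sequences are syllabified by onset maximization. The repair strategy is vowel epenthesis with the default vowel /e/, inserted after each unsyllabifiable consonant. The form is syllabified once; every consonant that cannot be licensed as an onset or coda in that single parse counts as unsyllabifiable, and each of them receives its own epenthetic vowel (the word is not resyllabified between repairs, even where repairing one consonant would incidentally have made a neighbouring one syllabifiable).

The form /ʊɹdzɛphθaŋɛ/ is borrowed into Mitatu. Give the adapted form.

ʊɹedezɛpeheθaŋɛ

The consonants /ɹ/, /d/, /p/, /h/ cannot be parsed into a legal (C)V(N) syllable (only a nasal (/m/, /n/, or /ŋ/) is licensed in coda position; onsets are limited to one consonant).
Epenthesis after each stranded consonant: /ɹ/ → /ɹe/, /d/ → /de/, /p/ → /pe/, /h/ → /he/.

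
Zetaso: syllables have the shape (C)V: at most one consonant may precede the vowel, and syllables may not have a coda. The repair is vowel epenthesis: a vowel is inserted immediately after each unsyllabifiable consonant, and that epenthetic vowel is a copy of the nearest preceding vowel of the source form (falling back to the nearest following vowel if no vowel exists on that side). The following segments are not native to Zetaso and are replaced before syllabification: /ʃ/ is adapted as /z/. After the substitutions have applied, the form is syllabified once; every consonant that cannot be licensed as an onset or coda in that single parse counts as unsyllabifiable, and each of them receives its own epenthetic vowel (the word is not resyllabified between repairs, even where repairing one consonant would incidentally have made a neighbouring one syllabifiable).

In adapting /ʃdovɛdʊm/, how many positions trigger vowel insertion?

After substitution the input is /zdovɛdʊm/.
The unsyllabifiable consonants are /z/, /m/; each receives one epenthetic vowel.

2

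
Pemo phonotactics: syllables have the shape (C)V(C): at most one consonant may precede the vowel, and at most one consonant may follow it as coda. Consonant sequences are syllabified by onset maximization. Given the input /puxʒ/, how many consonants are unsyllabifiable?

1

Syllabifying with onset maximization leaves /ʒ/ stranded (at most one coda consonant is licensed; onsets are limited to one consonant).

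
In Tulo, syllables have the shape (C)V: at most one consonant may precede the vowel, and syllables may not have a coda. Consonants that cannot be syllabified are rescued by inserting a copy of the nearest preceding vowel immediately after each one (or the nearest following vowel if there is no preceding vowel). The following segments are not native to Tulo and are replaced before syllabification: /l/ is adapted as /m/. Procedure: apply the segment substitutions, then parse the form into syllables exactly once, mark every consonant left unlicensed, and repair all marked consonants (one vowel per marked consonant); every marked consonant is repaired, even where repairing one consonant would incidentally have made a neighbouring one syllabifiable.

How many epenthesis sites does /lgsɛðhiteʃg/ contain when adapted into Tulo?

5

After substitution the input is /mgsɛðhiteʃg/.
The unsyllabifiable consonants are /m/, /g/, /ð/, /ʃ/, /g/; each receives one epenthetic vowel.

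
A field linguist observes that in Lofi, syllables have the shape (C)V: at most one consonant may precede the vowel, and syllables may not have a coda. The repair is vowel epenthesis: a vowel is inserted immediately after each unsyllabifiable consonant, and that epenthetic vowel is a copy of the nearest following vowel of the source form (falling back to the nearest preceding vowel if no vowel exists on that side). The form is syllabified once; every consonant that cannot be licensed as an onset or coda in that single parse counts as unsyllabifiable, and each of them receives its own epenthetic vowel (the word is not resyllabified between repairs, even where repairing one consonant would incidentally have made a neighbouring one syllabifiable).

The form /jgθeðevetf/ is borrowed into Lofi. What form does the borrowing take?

jegeθeðevetefe

Under (C)V, the unsyllabifiable consonants are /j/, /g/, /t/, /f/ (no codas are permitted; onsets are limited to one consonant).
Each unlicensed consonant becomes the onset of a new syllable: /j/ → /je/, /g/ → /ge/, /t/ → /te/, /f/ → /fe/.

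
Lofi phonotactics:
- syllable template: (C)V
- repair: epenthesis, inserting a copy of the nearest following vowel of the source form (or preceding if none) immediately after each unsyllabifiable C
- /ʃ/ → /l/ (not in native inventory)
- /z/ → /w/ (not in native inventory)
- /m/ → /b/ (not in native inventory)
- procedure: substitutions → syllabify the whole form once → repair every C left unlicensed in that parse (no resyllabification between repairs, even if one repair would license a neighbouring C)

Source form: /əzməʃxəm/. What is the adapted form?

Substitution: /z/ → /w/, /m/ → /b/, /ʃ/ → /l/, giving /əwbəlxəb/.
The consonants /w/, /l/, /b/ cannot be parsed into a legal (C)V syllable (no codas are permitted; onsets are limited to one consonant).
Epenthesis after each stranded consonant: /w/ → /wə/, /l/ → /lə/, /b/ → /bə/.

əwəbələxəbə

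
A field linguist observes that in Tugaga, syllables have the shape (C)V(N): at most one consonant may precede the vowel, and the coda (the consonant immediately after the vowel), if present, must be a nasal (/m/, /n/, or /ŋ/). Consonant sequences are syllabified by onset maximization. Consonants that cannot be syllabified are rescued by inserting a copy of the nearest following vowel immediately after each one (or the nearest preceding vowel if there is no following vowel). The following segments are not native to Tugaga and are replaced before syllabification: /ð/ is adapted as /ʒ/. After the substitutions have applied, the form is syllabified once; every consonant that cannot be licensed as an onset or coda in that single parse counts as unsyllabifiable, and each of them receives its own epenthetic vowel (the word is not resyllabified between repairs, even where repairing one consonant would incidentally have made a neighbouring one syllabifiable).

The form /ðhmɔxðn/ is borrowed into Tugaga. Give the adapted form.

ʒɔhɔmɔxɔʒɔnɔ

Substitution: /ð/ → /ʒ/, giving /ʒhmɔxʒn/.
Syllabifying with onset maximization leaves /ʒ/, /h/, /x/, /ʒ/, /n/ stranded (only a nasal (/m/, /n/, or /ŋ/) is licensed in coda position; onsets are limited to one consonant).
Each unlicensed consonant becomes the onset of a new syllable: /ʒ/ → /ʒɔ/, /h/ → /hɔ/, /x/ → /xɔ/, /ʒ/ → /ʒɔ/, /n/ → /nɔ/.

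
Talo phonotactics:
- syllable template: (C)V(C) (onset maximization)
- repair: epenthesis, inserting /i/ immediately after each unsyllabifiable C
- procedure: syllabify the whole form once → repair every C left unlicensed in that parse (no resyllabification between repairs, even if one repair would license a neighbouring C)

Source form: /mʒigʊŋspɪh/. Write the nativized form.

Syllabifying with onset maximization leaves /m/, /s/ stranded (at most one coda consonant is licensed; onsets are limited to one consonant).
Inserting the epenthetic vowel yields /m/ → /mi/, /s/ → /si/.

miʒigʊŋsipɪh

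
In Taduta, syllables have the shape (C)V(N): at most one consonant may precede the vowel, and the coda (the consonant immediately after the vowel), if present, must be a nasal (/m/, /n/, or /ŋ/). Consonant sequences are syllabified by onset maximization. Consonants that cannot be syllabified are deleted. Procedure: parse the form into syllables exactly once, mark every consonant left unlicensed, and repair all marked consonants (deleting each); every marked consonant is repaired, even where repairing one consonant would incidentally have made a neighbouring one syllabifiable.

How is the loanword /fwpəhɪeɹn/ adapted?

pəhɪe

Under (C)V(N), the unsyllabifiable consonants are /f/, /w/, /ɹ/, /n/ (only a nasal (/m/, /n/, or /ŋ/) is licensed in coda position; onsets are limited to one consonant).
Deletion applies to /f/, /w/, /ɹ/, /n/.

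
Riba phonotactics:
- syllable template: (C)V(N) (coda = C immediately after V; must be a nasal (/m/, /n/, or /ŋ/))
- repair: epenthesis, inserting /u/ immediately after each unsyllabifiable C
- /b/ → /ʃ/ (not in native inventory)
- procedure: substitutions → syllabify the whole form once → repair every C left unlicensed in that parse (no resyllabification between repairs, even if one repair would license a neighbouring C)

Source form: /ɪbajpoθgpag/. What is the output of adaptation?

ɪʃajupoθugupagu

Substitution: /b/ → /ʃ/, giving /ɪʃajpoθgpag/.
Under (C)V(N), the unsyllabifiable consonants are /j/, /θ/, /g/, /g/ (only a nasal (/m/, /n/, or /ŋ/) is licensed in coda position; onsets are limited to one consonant).
Each unlicensed consonant becomes the onset of a new syllable: /j/ → /ju/, /θ/ → /θu/, /g/ → /gu/, /g/ → /gu/.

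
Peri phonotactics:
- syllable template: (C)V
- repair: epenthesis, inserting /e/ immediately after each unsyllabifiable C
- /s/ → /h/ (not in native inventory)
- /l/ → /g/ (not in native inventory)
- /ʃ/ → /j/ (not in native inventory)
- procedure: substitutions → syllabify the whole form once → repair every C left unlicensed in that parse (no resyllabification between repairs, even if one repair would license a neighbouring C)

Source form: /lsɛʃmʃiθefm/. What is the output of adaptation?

Substitution: /l/ → /g/, /s/ → /h/, /ʃ/ → /j/, giving /ghɛjmjiθefm/.
The consonants /g/, /j/, /m/, /f/, /m/ cannot be parsed into a legal (C)V syllable (no codas are permitted; onsets are limited to one consonant).
Each unlicensed consonant becomes the onset of a new syllable: /g/ → /ge/, /j/ → /je/, /m/ → /me/, /f/ → /fe/, /m/ → /me/.

gehɛjemejiθefeme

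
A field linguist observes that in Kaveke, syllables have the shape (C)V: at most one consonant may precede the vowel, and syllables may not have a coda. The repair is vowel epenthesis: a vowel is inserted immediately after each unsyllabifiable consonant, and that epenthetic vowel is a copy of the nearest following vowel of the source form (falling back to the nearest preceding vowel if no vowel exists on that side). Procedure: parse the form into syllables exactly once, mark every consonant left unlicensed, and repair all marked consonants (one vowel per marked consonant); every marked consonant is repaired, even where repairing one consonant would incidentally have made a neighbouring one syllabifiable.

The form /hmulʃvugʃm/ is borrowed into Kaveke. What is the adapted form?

Under (C)V, the unsyllabifiable consonants are /h/, /l/, /ʃ/, /g/, /ʃ/, /m/ (no codas are permitted; onsets are limited to one consonant).
Epenthesis after each stranded consonant: /h/ → /hu/, /l/ → /lu/, /ʃ/ → /ʃu/, /g/ → /gu/, /ʃ/ → /ʃu/, /m/ → /mu/.

humuluʃuvuguʃumu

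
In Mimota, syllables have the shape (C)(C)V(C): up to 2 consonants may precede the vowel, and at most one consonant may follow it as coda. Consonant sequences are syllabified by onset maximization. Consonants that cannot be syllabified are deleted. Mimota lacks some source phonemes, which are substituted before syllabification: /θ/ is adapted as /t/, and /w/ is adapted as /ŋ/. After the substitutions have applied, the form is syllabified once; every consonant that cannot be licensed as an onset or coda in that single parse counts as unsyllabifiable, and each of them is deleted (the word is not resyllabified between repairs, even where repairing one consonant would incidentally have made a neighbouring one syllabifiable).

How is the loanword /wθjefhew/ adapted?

Substitution: /w/ → /ŋ/, /θ/ → /t/, giving /ŋtjefheŋ/.
The consonants /ŋ/ cannot be parsed into a legal (C)(C)V(C) syllable (at most one coda consonant is licensed; onsets may contain at most 2 consonants).
Each unlicensed consonant is deleted: /ŋ/.

tjefheŋ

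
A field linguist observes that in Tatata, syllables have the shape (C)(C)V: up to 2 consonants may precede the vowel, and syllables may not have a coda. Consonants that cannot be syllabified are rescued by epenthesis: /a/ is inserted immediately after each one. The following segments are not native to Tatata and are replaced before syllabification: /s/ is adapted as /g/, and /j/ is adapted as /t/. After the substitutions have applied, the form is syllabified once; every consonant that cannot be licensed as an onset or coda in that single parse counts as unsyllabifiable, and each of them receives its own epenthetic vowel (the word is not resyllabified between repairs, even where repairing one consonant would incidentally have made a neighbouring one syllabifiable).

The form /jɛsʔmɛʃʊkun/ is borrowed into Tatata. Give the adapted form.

Substitution: /j/ → /t/, /s/ → /g/, giving /tɛgʔmɛʃʊkun/.
Syllabifying with onset maximization leaves /g/, /n/ stranded (no codas are permitted; onsets may contain at most 2 consonants).
Epenthesis after each stranded consonant: /g/ → /ga/, /n/ → /na/.

tɛgaʔmɛʃʊkuna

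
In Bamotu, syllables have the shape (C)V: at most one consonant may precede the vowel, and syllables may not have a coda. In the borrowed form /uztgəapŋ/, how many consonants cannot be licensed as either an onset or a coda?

Syllabifying with onset maximization leaves /z/, /t/, /p/, /ŋ/ stranded (no codas are permitted; onsets are limited to one consonant).

4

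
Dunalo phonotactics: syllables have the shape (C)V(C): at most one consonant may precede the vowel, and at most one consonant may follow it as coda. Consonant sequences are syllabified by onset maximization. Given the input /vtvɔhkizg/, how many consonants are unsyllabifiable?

Syllabifying with onset maximization leaves /v/, /t/, /g/ stranded (at most one coda consonant is licensed; onsets are limited to one consonant).

3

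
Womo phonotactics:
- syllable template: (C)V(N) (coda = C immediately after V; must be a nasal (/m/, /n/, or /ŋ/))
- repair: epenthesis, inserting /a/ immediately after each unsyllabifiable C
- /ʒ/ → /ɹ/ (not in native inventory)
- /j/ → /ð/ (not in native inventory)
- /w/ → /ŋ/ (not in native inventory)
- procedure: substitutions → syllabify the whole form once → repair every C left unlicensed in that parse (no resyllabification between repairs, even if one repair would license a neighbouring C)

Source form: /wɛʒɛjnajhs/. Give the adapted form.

Substitution: /w/ → /ŋ/, /ʒ/ → /ɹ/, /j/ → /ð/, giving /ŋɛɹɛðnaðhs/.
Under (C)V(N), the unsyllabifiable consonants are /ð/, /ð/, /h/, /s/ (only a nasal (/m/, /n/, or /ŋ/) is licensed in coda position; onsets are limited to one consonant).
Epenthesis after each stranded consonant: /ð/ → /ða/, /ð/ → /ða/, /h/ → /ha/, /s/ → /sa/.

ŋɛɹɛðanaðahasa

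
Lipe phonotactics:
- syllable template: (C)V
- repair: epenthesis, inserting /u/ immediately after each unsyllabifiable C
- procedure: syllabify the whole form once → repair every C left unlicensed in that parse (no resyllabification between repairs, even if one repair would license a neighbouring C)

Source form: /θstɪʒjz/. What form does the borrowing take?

θusutɪʒujuzu

The consonants /θ/, /s/, /ʒ/, /j/, /z/ cannot be parsed into a legal (C)V syllable (no codas are permitted; onsets are limited to one consonant).
Inserting the epenthetic vowel yields /θ/ → /θu/, /s/ → /su/, /ʒ/ → /ʒu/, /j/ → /ju/, /z/ → /zu/.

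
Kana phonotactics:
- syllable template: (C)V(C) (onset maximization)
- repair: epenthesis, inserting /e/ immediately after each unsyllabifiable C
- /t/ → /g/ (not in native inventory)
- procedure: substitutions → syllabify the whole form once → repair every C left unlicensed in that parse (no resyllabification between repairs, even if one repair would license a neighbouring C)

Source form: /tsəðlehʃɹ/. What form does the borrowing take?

gesəðlehʃeɹe

Substitution: /t/ → /g/, giving /gsəðlehʃɹ/.
Syllabifying with onset maximization leaves /g/, /ʃ/, /ɹ/ stranded (at most one coda consonant is licensed; onsets are limited to one consonant).
Inserting the epenthetic vowel yields /g/ → /ge/, /ʃ/ → /ʃe/, /ɹ/ → /ɹe/.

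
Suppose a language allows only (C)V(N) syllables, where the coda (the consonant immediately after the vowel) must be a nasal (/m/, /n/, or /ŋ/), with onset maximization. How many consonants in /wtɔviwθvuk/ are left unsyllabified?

Under (C)V(N), the unsyllabifiable consonants are /w/, /w/, /θ/, /k/ (only a nasal (/m/, /n/, or /ŋ/) is licensed in coda position; onsets are limited to one consonant).

4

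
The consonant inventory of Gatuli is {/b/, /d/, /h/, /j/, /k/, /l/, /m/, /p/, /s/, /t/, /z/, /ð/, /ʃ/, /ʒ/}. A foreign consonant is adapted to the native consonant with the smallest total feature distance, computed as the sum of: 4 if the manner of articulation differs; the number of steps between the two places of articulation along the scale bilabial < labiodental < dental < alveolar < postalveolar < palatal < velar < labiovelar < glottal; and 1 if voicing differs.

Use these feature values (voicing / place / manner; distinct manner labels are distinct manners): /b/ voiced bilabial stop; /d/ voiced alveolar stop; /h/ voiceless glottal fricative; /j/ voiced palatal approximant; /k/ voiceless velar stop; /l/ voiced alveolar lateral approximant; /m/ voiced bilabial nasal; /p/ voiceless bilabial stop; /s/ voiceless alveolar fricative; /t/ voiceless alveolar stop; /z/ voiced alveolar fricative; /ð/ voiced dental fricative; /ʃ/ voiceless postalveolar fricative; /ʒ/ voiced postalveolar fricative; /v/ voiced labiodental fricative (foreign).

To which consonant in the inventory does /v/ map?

/ð/ is closest: same manner (fricative), place distance 1 (labiodental→dental), same voicing; total 1. Next closest is /z/ at distance 2.

ð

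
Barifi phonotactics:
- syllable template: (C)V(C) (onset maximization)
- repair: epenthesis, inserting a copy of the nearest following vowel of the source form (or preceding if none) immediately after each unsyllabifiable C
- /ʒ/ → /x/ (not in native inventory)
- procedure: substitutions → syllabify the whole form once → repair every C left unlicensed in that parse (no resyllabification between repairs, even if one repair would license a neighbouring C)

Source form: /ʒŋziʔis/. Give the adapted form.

xiŋiziʔis

Substitution: /ʒ/ → /x/, giving /xŋziʔis/.
The consonants /x/, /ŋ/ cannot be parsed into a legal (C)V(C) syllable (at most one coda consonant is licensed; onsets are limited to one consonant).
Epenthesis after each stranded consonant: /x/ → /xi/, /ŋ/ → /ŋi/.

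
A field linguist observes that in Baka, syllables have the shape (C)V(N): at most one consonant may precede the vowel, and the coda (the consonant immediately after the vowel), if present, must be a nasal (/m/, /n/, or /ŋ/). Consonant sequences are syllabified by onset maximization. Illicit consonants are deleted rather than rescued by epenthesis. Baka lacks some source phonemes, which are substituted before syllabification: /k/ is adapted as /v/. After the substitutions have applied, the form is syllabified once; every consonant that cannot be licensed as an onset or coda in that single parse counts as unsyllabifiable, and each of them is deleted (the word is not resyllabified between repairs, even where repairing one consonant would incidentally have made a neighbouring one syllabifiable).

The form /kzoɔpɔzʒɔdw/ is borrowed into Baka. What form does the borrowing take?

zoɔpɔʒɔ

Substitution: /k/ → /v/, giving /vzoɔpɔzʒɔdw/.
The consonants /v/, /z/, /d/, /w/ cannot be parsed into a legal (C)V(N) syllable (only a nasal (/m/, /n/, or /ŋ/) is licensed in coda position; onsets are limited to one consonant).
Deletion applies to /v/, /z/, /d/, /w/.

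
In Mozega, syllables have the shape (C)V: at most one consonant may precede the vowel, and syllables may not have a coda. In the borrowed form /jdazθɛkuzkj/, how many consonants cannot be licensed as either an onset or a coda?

Syllabifying with onset maximization leaves /j/, /z/, /z/, /k/, /j/ stranded (no codas are permitted; onsets are limited to one consonant).

5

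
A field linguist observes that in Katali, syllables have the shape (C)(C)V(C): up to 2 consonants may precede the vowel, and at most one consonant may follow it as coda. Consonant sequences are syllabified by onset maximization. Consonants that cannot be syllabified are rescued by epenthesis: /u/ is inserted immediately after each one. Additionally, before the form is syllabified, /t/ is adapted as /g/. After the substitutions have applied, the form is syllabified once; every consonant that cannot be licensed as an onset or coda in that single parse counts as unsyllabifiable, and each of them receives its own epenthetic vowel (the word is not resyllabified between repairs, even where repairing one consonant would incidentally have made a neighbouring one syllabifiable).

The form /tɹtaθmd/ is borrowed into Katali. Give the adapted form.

Substitution: /t/ → /g/, giving /gɹgaθmd/.
The consonants /g/, /m/, /d/ cannot be parsed into a legal (C)(C)V(C) syllable (at most one coda consonant is licensed; onsets may contain at most 2 consonants).
Inserting the epenthetic vowel yields /g/ → /gu/, /m/ → /mu/, /d/ → /du/.

guɹgaθmudu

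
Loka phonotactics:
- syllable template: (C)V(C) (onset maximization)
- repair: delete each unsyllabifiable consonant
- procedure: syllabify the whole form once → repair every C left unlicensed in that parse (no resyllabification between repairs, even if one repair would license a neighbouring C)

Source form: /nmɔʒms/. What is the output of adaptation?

mɔʒ

Syllabifying with onset maximization leaves /n/, /m/, /s/ stranded (at most one coda consonant is licensed; onsets are limited to one consonant).
Each unlicensed consonant is deleted: /n/, /m/, /s/.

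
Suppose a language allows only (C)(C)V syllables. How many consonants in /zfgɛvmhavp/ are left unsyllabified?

4

Syllabifying with onset maximization leaves /z/, /v/, /v/, /p/ stranded (no codas are permitted; onsets may contain at most 2 consonants).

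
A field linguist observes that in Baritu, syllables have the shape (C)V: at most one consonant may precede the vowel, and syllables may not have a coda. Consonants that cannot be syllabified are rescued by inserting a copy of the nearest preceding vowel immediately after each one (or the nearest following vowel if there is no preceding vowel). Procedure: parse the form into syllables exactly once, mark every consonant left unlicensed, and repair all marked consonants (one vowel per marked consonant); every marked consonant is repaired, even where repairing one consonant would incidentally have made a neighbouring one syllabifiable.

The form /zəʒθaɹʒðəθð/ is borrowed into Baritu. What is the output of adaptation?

zəʒəθaɹaʒaðəθəðə

Under (C)V, the unsyllabifiable consonants are /ʒ/, /ɹ/, /ʒ/, /θ/, /ð/ (no codas are permitted; onsets are limited to one consonant).
Inserting the epenthetic vowel yields /ʒ/ → /ʒə/, /ɹ/ → /ɹa/, /ʒ/ → /ʒa/, /θ/ → /θə/, /ð/ → /ðə/.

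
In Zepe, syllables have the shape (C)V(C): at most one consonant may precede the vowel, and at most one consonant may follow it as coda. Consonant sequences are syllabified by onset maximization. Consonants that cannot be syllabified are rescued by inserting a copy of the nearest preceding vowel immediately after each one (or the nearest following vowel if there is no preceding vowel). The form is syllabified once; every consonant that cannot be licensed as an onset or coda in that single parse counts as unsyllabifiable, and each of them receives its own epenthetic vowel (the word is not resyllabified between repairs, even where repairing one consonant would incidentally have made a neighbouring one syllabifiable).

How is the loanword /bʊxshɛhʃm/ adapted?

bʊxsʊhɛhʃɛmɛ

Syllabifying with onset maximization leaves /s/, /ʃ/, /m/ stranded (at most one coda consonant is licensed; onsets are limited to one consonant).
Inserting the epenthetic vowel yields /s/ → /sʊ/, /ʃ/ → /ʃɛ/, /m/ → /mɛ/.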